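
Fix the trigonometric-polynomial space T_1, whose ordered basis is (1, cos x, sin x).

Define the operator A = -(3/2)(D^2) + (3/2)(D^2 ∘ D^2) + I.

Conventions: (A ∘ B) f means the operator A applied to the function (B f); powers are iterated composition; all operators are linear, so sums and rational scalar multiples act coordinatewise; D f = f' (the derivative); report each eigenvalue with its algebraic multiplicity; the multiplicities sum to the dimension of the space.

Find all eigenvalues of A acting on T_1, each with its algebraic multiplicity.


image of 1: 1
image of cos x: 4cos x
image of sin x: 4sin x
the matrix is diagonal; its diagonal is (1, 4, 4)
for a triangular matrix the eigenvalues are the diagonal entries, with algebraic multiplicity their repetition count

λ = 1 (multiplicity 1), λ = 4 (multiplicity 2)


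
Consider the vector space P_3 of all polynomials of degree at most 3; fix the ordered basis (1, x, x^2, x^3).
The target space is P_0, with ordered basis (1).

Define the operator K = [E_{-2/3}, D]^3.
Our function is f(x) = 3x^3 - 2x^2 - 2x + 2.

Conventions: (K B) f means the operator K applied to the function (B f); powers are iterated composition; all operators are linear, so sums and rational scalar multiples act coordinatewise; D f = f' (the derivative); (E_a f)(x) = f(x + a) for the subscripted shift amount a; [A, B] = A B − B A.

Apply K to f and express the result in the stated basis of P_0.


the result is g(x) = 0

D f = 9x^2 - 4x - 2
E_{-2/3} D f = 9x^2 - 16x + 14/3
E_{-2/3} f = 3x^3 - 8x^2 + (14/3)x + 14/9
D E_{-2/3} f = 9x^2 - 16x + 14/3
[E_{-2/3}, D] f = 0
D [E_{-2/3}, D] f = 0
E_{-2/3} D [E_{-2/3}, D] f = 0
E_{-2/3} [E_{-2/3}, D] f = 0
D E_{-2/3} [E_{-2/3}, D] f = 0
[E_{-2/3}, D] [E_{-2/3}, D] f = 0
D [E_{-2/3}, D] [E_{-2/3}, D] f = 0
E_{-2/3} D [E_{-2/3}, D] [E_{-2/3}, D] f = 0
E_{-2/3} [E_{-2/3}, D] [E_{-2/3}, D] f = 0
D E_{-2/3} [E_{-2/3}, D] [E_{-2/3}, D] f = 0
[E_{-2/3}, D] [E_{-2/3}, D] [E_{-2/3}, D] f = 0


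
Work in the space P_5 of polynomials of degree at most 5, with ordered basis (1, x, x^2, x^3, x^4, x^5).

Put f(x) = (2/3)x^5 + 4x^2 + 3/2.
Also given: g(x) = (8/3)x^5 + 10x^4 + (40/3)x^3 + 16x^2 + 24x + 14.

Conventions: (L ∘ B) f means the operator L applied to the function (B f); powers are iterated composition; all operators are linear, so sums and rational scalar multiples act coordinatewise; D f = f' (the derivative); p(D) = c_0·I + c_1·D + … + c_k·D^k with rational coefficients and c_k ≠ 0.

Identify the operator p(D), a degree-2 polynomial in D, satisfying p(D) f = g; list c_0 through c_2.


p(D) = 4·I + 3·D + D^2, i.e. c_0 = 4, c_1 = 3, c_2 = 1

D^0 f = (2/3)x^5 + 4x^2 + 3/2
D^1 f = (10/3)x^4 + 8x
D^2 f = (40/3)x^3 + 8
matching coefficients of g against c_0 f + c_1 Df + … from the top degree down determines the c_i
solution: c_0 = 4, c_1 = 3, c_2 = 1


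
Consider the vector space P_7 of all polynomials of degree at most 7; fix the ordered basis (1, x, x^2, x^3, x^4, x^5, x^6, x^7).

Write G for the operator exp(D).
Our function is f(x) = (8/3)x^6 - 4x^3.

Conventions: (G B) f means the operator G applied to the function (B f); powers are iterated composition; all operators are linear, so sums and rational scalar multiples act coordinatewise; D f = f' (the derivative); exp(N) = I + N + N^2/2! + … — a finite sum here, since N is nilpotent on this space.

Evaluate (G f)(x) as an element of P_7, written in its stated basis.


order-1 term: 16x^5 - 12x^2
order-2 term: 40x^4 - 12x
order-3 term: (160/3)x^3 - 4
order-4 term: 40x^2
order-5 term: 16x
order-6 term: 8/3
the series for exp(D) f terminates at order 6
exp(D) f = (8/3)x^6 + 16x^5 + 40x^4 + (148/3)x^3 + 28x^2 + 4x - 4/3

the result is g(x) = (8/3)x^6 + 16x^5 + 40x^4 + (148/3)x^3 + 28x^2 + 4x - 4/3


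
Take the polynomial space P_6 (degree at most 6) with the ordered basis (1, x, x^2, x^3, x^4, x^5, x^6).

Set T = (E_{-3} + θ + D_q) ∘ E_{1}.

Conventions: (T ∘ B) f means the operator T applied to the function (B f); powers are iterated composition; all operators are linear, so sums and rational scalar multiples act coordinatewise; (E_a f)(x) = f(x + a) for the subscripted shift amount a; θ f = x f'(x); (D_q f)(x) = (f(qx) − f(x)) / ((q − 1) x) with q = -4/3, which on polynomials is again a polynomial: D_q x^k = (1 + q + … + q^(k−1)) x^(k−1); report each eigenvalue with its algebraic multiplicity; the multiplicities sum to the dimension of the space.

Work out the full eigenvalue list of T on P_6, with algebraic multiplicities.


image of 1: 1
image of x: 2x - 1
image of x^2: 3x^2 - (7/3)x + 6
image of x^3: 4x^3 + (13/9)x^2 + 14x - 5
image of x^4: 5x^4 + (83/27)x^3 + (376/9)x^2 - 30x + 20
image of x^5: 6x^5 + (991/81)x^4 + (1765/27)x^3 - (410/9)x^2 + (245/3)x - 27
image of x^6: 7x^6 + (3893/243)x^5 + (3602/27)x^4 - (1025/9)x^3 + (2690/9)x^2 - 191x + 70
the matrix is upper triangular; its diagonal is (1, 2, 3, 4, 5, 6, 7)
for a triangular matrix the eigenvalues are the diagonal entries, with algebraic multiplicity their repetition count

λ = 1 (multiplicity 1), λ = 2 (multiplicity 1), λ = 3 (multiplicity 1), λ = 4 (multiplicity 1), λ = 5 (multiplicity 1), λ = 6 (multiplicity 1), λ = 7 (multiplicity 1)


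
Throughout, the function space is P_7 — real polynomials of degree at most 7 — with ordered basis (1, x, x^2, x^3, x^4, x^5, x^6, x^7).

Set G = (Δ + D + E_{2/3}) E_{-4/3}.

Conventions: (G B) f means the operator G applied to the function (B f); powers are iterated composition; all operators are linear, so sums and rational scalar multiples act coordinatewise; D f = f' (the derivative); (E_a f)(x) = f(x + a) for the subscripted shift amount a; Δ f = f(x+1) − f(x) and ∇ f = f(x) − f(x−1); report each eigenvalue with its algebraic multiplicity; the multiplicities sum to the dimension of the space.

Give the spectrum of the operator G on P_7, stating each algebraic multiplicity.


λ = 1 (multiplicity 8)

image of 1: 1
image of x: x + 4/3
image of x^2: x^2 + (8/3)x - 35/9
image of x^3: x^3 + 4x^2 - (35/3)x + 199/27
image of x^4: x^4 + (16/3)x^3 - (70/3)x^2 + (796/27)x - 1007/81
image of x^5: x^5 + (20/3)x^4 - (350/9)x^3 + (1990/27)x^2 - (5035/81)x + 4831/243
image of x^6: x^6 + 8x^5 - (175/3)x^4 + (3980/27)x^3 - (5035/27)x^2 + (9662/81)x - 22463/729
image of x^7: x^7 + (28/3)x^6 - (245/3)x^5 + (6965/27)x^4 - (35245/81)x^3 + (33817/81)x^2 - (157241/729)x + 102271/2187
the matrix is upper triangular; its diagonal is (1, 1, 1, 1, 1, 1, 1, 1)
for a triangular matrix the eigenvalues are the diagonal entries, with algebraic multiplicity their repetition count


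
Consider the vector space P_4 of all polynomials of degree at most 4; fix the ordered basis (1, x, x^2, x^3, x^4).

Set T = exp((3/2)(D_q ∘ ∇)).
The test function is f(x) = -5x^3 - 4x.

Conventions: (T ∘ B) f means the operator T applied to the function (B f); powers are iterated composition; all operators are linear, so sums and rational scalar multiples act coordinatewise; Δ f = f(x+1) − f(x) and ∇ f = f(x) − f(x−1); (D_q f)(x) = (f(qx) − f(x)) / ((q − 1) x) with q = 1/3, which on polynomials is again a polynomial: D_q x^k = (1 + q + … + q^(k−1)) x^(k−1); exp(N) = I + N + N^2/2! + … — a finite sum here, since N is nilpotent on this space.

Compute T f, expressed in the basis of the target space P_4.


order-1 term: -30x + 45/2
the series for exp((3/2)(D_q ∘ ∇)) f terminates at order 1
exp((3/2)(D_q ∘ ∇)) f = -5x^3 - 34x + 45/2

the image equals g(x) = -5x^3 - 34x + 45/2


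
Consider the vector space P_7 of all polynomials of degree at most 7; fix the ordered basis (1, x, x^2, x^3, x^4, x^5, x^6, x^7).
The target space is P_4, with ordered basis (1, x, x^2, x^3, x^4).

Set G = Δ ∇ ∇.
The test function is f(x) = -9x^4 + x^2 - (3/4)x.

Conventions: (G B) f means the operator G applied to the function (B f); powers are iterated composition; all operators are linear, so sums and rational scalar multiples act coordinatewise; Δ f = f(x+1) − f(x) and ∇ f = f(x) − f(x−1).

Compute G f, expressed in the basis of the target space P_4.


∇ f = -36x^3 + 54x^2 - 34x + 29/4
∇ ∇ f = -108x^2 + 216x - 124
Δ ∇ ∇ f = -216x + 108

the result is g(x) = -216x + 108


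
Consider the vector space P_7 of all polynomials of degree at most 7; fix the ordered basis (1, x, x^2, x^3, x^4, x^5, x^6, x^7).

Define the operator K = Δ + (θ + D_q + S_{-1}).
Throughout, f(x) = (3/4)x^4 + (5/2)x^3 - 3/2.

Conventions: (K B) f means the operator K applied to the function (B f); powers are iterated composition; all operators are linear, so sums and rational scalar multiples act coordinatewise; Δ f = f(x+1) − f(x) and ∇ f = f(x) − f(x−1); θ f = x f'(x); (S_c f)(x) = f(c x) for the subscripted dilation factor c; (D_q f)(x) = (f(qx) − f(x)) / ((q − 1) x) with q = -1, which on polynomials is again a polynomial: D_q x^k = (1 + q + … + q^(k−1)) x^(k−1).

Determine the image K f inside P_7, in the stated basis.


Δ f = 3x^3 + 12x^2 + (21/2)x + 13/4
θ f = 3x^4 + (15/2)x^3
D_q f = (5/2)x^2
S_{-1} f = (3/4)x^4 - (5/2)x^3 - 3/2
(θ + D_q + S_{-1}) f = (15/4)x^4 + 5x^3 + (5/2)x^2 - 3/2
(Δ + (θ + D_q + S_{-1})) f = (15/4)x^4 + 8x^3 + (29/2)x^2 + (21/2)x + 7/4

the result is g(x) = (15/4)x^4 + 8x^3 + (29/2)x^2 + (21/2)x + 7/4


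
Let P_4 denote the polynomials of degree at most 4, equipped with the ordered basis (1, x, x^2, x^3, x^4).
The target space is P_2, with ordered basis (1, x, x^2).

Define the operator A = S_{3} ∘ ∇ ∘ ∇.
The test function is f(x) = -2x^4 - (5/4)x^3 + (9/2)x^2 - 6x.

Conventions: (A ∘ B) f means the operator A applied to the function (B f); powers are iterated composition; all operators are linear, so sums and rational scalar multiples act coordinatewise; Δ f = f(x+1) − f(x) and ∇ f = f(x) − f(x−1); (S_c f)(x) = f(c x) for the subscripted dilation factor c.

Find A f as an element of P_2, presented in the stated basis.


∇ f = -8x^3 + (33/4)x^2 + (19/4)x - 39/4
∇ ∇ f = -24x^2 + (81/2)x - 23/2
S_{3} (∇ ∘ ∇) f = -216x^2 + (243/2)x - 23/2

g(x) = -216x^2 + (243/2)x - 23/2


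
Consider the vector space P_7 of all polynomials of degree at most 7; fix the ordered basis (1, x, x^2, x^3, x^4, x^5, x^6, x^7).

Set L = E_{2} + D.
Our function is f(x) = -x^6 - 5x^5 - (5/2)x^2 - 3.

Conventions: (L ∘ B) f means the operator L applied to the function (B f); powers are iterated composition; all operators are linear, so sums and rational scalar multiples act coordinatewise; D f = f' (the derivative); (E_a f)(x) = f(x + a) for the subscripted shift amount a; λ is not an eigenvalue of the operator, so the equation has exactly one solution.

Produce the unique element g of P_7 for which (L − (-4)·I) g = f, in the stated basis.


the image equals g(x) = -(1/5)x^6 - (7/25)x^5 + (81/25)x^4 + (108/125)x^3 - (4409/1250)x^2 - (20053/3125)x - 20726/15625

write g with unknown coordinates in the stated basis and equate coefficients in (L − (-4)·I) g = f
solving from the highest basis element down gives g = -(1/5)x^6 - (7/25)x^5 + (81/25)x^4 + (108/125)x^3 - (4409/1250)x^2 - (20053/3125)x - 20726/15625
check: L g = -(1/5)x^6 - (97/25)x^5 - (324/25)x^4 - (432/125)x^3 + (14511/1250)x^2 + (80212/3125)x + 36029/15625
so L g − (-4)·g = -x^6 - 5x^5 - (5/2)x^2 - 3 = f ✓


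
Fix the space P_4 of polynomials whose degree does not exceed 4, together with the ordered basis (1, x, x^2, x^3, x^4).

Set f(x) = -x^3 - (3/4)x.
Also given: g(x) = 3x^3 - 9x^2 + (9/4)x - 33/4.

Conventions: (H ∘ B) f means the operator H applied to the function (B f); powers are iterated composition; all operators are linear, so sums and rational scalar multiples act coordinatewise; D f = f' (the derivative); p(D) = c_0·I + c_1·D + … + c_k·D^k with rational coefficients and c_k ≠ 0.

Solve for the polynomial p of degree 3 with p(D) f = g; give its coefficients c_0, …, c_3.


D^0 f = -x^3 - (3/4)x
D^1 f = -3x^2 - 3/4
D^2 f = -6x
D^3 f = -6
matching coefficients of g against c_0 f + c_1 Df + … from the top degree down determines the c_i
solution: c_0 = -3, c_1 = 3, c_2 = 0, c_3 = 1

c_0 = -3, c_1 = 3, c_2 = 0, c_3 = 1


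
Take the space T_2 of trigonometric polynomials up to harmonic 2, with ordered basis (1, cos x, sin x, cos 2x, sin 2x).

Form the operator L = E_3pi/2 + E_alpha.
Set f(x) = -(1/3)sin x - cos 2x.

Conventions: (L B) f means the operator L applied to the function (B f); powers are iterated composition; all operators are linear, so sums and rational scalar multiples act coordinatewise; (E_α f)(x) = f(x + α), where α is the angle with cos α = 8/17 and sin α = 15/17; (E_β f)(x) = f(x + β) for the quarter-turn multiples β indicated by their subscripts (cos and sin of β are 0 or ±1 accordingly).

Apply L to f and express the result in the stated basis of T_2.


the image equals g(x) = (2/51)cos x - (8/51)sin x + (450/289)cos 2x + (240/289)sin 2x

E_3pi/2 f = (1/3)cos x + cos 2x
E_alpha f = -(5/17)cos x - (8/51)sin x + (161/289)cos 2x + (240/289)sin 2x
(E_3pi/2 + E_alpha) f = (2/51)cos x - (8/51)sin x + (450/289)cos 2x + (240/289)sin 2x


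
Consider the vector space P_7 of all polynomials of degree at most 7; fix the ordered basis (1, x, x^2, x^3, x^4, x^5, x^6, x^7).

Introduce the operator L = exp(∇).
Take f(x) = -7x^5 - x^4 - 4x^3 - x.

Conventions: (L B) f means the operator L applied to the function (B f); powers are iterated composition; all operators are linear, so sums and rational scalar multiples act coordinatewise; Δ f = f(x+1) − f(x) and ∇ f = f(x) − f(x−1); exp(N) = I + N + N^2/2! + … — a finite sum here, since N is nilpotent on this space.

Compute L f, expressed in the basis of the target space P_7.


g(x) = -7x^5 - 36x^4 - 8x^3 + 58x^2 - 32x - 12

order-1 term: -35x^4 + 66x^3 - 76x^2 + 43x - 11
order-2 term: -70x^3 + 204x^2 - 245x + 110
order-3 term: -70x^2 + 206x - 173
order-4 term: -35x + 69
order-5 term: -7
the series for exp(∇) f terminates at order 5
exp(∇) f = -7x^5 - 36x^4 - 8x^3 + 58x^2 - 32x - 12


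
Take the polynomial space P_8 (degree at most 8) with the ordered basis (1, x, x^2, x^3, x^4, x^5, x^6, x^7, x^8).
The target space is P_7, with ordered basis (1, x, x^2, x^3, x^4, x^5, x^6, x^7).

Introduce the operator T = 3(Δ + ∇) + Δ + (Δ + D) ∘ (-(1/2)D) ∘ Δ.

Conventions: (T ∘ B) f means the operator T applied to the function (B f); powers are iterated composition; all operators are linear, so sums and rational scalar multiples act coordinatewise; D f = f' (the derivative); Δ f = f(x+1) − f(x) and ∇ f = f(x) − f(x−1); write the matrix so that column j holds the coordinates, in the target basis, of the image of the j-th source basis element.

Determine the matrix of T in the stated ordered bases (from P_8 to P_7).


the matrix is [[0, 7, 1, 1, -17, -38, -104, -231, -531]; [0, 0, 14, 3, 4, -85, -228, -728, -1848]; [0, 0, 0, 21, 6, 10, -255, -798, -2912]; [0, 0, 0, 0, 28, 10, 20, -595, -2128]; [0, 0, 0, 0, 0, 35, 15, 35, -1190]; [0, 0, 0, 0, 0, 0, 42, 21, 56]; [0, 0, 0, 0, 0, 0, 0, 49, 28]; [0, 0, 0, 0, 0, 0, 0, 0, 56]] (rows listed top to bottom)

image of 1: 0
image of x: 7
image of x^2: 14x + 1
image of x^3: 21x^2 + 3x + 1
image of x^4: 28x^3 + 6x^2 + 4x - 17
image of x^5: 35x^4 + 10x^3 + 10x^2 - 85x - 38
image of x^6: 42x^5 + 15x^4 + 20x^3 - 255x^2 - 228x - 104
image of x^7: 49x^6 + 21x^5 + 35x^4 - 595x^3 - 798x^2 - 728x - 231
image of x^8: 56x^7 + 28x^6 + 56x^5 - 1190x^4 - 2128x^3 - 2912x^2 - 1848x - 531
each image's coordinates form column j of the matrix


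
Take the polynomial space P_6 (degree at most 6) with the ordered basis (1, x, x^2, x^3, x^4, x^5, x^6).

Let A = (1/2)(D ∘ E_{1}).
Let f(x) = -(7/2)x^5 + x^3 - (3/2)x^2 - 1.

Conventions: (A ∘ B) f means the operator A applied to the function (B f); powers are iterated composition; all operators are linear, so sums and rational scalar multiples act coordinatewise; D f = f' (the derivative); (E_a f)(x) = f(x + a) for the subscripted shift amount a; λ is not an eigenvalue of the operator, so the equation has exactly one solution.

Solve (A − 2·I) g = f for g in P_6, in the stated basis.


write g with unknown coordinates in the stated basis and equate coefficients in (A − 2·I) g = f
solving from the highest basis element down gives g = (7/4)x^5 + (35/16)x^4 + (167/16)x^3 + (1809/64)x^2 + (5773/128)x + 19513/512
check: A g = (35/8)x^4 + (175/8)x^3 + (1761/32)x^2 + (5773/64)x + 19257/256
so A g − 2·g = -(7/2)x^5 + x^3 - (3/2)x^2 - 1 = f ✓

g(x) = (7/4)x^5 + (35/16)x^4 + (167/16)x^3 + (1809/64)x^2 + (5773/128)x + 19513/512


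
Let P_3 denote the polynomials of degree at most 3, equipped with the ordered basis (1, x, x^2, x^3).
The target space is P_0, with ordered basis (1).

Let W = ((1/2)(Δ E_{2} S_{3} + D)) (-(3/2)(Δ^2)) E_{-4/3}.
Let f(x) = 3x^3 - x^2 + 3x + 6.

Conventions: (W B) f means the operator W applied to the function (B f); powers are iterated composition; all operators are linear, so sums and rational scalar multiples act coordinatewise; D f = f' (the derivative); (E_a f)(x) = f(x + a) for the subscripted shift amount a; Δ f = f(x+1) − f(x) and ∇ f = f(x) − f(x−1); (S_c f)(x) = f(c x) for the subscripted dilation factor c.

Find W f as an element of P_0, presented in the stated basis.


the image equals g(x) = -54

E_{-4/3} f = 3x^3 - 13x^2 + (65/3)x - 62/9
Δ E_{-4/3} f = 9x^2 - 17x + 35/3
Δ Δ E_{-4/3} f = 18x - 8
(-(3/2)(Δ^2)) E_{-4/3} f = -27x + 12
S_{3} ((-(3/2)(Δ^2)) E_{-4/3}) f = -81x + 12
E_{2} S_{3} ((-(3/2)(Δ^2)) E_{-4/3}) f = -81x - 150
Δ E_{2} S_{3} ((-(3/2)(Δ^2)) E_{-4/3}) f = -81
D ((-(3/2)(Δ^2)) E_{-4/3}) f = -27
(Δ E_{2} S_{3} + D) ((-(3/2)(Δ^2)) E_{-4/3}) f = -108
((1/2)(Δ E_{2} S_{3} + D)) ((-(3/2)(Δ^2)) E_{-4/3}) f = -54


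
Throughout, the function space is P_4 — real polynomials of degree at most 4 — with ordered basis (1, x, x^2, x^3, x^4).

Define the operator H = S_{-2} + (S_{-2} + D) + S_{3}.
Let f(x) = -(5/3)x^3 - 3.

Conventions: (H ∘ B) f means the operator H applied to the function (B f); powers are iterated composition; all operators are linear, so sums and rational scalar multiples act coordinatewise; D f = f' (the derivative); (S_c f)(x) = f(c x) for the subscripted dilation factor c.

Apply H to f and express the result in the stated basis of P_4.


S_{-2} f = (40/3)x^3 - 3
S_{-2} f = (40/3)x^3 - 3
D f = -5x^2
(S_{-2} + D) f = (40/3)x^3 - 5x^2 - 3
S_{3} f = -45x^3 - 3
(S_{-2} + (S_{-2} + D) + S_{3}) f = -(55/3)x^3 - 5x^2 - 9

the result is g(x) = -(55/3)x^3 - 5x^2 - 9


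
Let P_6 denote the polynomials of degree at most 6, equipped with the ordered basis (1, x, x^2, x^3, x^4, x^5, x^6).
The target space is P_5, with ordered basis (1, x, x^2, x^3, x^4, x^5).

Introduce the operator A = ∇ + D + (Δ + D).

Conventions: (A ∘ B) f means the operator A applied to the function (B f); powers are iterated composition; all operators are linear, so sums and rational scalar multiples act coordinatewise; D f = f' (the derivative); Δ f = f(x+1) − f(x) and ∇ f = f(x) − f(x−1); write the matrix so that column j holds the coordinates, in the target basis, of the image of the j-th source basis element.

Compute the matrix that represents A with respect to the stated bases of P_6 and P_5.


the matrix is [[0, 4, 0, 2, 0, 2, 0]; [0, 0, 8, 0, 8, 0, 12]; [0, 0, 0, 12, 0, 20, 0]; [0, 0, 0, 0, 16, 0, 40]; [0, 0, 0, 0, 0, 20, 0]; [0, 0, 0, 0, 0, 0, 24]] (rows listed top to bottom)

image of 1: 0
image of x: 4
image of x^2: 8x
image of x^3: 12x^2 + 2
image of x^4: 16x^3 + 8x
image of x^5: 20x^4 + 20x^2 + 2
image of x^6: 24x^5 + 40x^3 + 12x
each image's coordinates form column j of the matrix


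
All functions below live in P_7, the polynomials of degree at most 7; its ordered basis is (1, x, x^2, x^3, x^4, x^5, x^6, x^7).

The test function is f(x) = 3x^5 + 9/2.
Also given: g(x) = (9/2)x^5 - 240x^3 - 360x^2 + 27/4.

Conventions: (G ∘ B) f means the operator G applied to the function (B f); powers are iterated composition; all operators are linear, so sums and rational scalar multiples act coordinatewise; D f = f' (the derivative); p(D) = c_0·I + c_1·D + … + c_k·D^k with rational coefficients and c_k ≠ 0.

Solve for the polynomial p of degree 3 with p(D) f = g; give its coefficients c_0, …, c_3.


c_0 = 3/2, c_1 = 0, c_2 = -4, c_3 = -2

D^0 f = 3x^5 + 9/2
D^1 f = 15x^4
D^2 f = 60x^3
D^3 f = 180x^2
matching coefficients of g against c_0 f + c_1 Df + … from the top degree down determines the c_i
solution: c_0 = 3/2, c_1 = 0, c_2 = -4, c_3 = -2


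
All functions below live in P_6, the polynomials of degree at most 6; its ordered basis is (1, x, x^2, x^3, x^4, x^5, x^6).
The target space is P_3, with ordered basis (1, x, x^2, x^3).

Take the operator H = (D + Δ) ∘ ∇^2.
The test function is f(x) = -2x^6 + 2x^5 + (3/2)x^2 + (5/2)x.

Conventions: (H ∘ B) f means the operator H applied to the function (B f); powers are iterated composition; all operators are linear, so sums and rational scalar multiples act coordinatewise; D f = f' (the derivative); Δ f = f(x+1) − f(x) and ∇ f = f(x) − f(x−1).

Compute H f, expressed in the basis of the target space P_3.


∇ f = -12x^5 + 40x^4 - 60x^3 + 50x^2 - 19x + 5
∇ ∇ f = -60x^4 + 280x^3 - 540x^2 + 500x - 181
D ∇^2 f = -240x^3 + 840x^2 - 1080x + 500
Δ ∇^2 f = -240x^3 + 480x^2 - 480x + 180
(D + Δ) ∇^2 f = -480x^3 + 1320x^2 - 1560x + 680

the image equals g(x) = -480x^3 + 1320x^2 - 1560x + 680


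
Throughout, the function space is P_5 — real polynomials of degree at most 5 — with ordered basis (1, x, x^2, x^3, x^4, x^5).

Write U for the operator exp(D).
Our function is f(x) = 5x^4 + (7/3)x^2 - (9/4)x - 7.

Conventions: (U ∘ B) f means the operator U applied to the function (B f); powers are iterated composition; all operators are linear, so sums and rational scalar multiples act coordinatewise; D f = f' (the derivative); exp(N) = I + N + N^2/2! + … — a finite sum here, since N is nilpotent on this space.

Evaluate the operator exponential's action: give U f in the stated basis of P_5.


order-1 term: 20x^3 + (14/3)x - 9/4
order-2 term: 30x^2 + 7/3
order-3 term: 20x
order-4 term: 5
the series for exp(D) f terminates at order 4
exp(D) f = 5x^4 + 20x^3 + (97/3)x^2 + (269/12)x - 23/12

the result is g(x) = 5x^4 + 20x^3 + (97/3)x^2 + (269/12)x - 23/12


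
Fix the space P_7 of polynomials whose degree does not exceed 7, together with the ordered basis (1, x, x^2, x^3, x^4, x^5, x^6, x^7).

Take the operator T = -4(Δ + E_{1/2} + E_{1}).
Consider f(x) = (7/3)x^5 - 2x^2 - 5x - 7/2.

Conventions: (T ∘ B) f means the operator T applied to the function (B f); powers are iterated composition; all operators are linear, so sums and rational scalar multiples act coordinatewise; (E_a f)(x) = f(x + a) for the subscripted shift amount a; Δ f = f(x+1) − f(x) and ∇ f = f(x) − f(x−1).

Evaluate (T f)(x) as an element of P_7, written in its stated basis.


Δ f = (35/3)x^4 + (70/3)x^3 + (70/3)x^2 + (23/3)x - 14/3
E_{1/2} f = (7/3)x^5 + (35/6)x^4 + (35/6)x^3 + (11/12)x^2 - (301/48)x - 617/96
E_{1} f = (7/3)x^5 + (35/3)x^4 + (70/3)x^3 + (64/3)x^2 + (8/3)x - 49/6
(Δ + E_{1/2} + E_{1}) f = (14/3)x^5 + (175/6)x^4 + (105/2)x^3 + (547/12)x^2 + (65/16)x - 1849/96
(-4(Δ + E_{1/2} + E_{1})) f = -(56/3)x^5 - (350/3)x^4 - 210x^3 - (547/3)x^2 - (65/4)x + 1849/24

the result is g(x) = -(56/3)x^5 - (350/3)x^4 - 210x^3 - (547/3)x^2 - (65/4)x + 1849/24


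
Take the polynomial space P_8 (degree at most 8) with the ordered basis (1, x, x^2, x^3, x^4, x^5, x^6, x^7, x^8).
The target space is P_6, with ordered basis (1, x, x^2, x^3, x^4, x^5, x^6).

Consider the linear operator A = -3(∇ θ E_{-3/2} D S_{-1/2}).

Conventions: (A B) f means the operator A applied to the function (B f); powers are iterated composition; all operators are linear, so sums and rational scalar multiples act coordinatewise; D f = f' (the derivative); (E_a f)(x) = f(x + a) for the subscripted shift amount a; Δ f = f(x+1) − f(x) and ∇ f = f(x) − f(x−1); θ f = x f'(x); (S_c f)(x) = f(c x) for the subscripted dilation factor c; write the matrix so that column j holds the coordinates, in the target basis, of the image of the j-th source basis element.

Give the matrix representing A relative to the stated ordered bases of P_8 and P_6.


the matrix is [[0, 0, -3/2, -45/8, -225/16, -1875/64, -28125/512, -196875/2048, -328125/2048]; [0, 0, 0, 9/2, 81/4, 465/8, 8685/64, 143829/512, 275079/512]; [0, 0, 0, 0, -27/4, -585/16, -7785/64, -82215/256, -378441/512]; [0, 0, 0, 0, 0, 15/2, 765/16, 11655/64, 34545/64]; [0, 0, 0, 0, 0, 0, -225/32, -6615/128, -28455/128]; [0, 0, 0, 0, 0, 0, 0, 189/32, 1575/32]; [0, 0, 0, 0, 0, 0, 0, 0, -147/32]] (rows listed top to bottom)

image of 1: 0
image of x: 0
image of x^2: -3/2
image of x^3: (9/2)x - 45/8
image of x^4: -(27/4)x^2 + (81/4)x - 225/16
image of x^5: (15/2)x^3 - (585/16)x^2 + (465/8)x - 1875/64
image of x^6: -(225/32)x^4 + (765/16)x^3 - (7785/64)x^2 + (8685/64)x - 28125/512
image of x^7: (189/32)x^5 - (6615/128)x^4 + (11655/64)x^3 - (82215/256)x^2 + (143829/512)x - 196875/2048
image of x^8: -(147/32)x^6 + (1575/32)x^5 - (28455/128)x^4 + (34545/64)x^3 - (378441/512)x^2 + (275079/512)x - 328125/2048
each image's coordinates form column j of the matrix


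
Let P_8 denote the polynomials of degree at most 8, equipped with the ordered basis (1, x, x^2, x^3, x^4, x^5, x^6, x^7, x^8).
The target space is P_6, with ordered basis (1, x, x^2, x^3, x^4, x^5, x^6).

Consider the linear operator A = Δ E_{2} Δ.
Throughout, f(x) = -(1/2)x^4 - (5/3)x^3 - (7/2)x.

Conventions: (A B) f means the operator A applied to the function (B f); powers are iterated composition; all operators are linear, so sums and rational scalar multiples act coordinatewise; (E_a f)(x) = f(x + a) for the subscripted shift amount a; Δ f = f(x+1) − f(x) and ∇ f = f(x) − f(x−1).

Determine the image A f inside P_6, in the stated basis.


Δ f = -2x^3 - 8x^2 - 7x - 17/3
E_{2} Δ f = -2x^3 - 20x^2 - 63x - 203/3
Δ E_{2} Δ f = -6x^2 - 46x - 85

the image equals g(x) = -6x^2 - 46x - 85


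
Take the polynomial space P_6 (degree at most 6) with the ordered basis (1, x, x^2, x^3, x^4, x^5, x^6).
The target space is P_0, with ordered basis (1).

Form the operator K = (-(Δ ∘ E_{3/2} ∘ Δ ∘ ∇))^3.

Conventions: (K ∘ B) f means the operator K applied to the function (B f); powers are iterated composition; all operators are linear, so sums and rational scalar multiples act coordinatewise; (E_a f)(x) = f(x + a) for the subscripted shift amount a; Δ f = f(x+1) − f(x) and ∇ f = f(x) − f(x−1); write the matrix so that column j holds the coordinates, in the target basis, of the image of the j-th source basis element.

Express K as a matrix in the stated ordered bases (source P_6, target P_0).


image of 1: 0
image of x: 0
image of x^2: 0
image of x^3: 0
image of x^4: 0
image of x^5: 0
image of x^6: 0
each image's coordinates form column j of the matrix

the matrix is [[0, 0, 0, 0, 0, 0, 0]] (rows listed top to bottom)


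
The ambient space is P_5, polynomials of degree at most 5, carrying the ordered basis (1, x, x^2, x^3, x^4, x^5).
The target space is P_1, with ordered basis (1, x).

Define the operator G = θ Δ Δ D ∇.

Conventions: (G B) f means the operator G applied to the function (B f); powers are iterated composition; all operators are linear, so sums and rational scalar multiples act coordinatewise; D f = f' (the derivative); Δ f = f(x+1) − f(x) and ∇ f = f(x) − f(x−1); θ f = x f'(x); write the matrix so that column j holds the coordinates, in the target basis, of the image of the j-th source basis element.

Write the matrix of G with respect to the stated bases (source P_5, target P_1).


the matrix is [[0, 0, 0, 0, 0, 0]; [0, 0, 0, 0, 0, 120]] (rows listed top to bottom)

image of 1: 0
image of x: 0
image of x^2: 0
image of x^3: 0
image of x^4: 0
image of x^5: 120x
each image's coordinates form column j of the matrix


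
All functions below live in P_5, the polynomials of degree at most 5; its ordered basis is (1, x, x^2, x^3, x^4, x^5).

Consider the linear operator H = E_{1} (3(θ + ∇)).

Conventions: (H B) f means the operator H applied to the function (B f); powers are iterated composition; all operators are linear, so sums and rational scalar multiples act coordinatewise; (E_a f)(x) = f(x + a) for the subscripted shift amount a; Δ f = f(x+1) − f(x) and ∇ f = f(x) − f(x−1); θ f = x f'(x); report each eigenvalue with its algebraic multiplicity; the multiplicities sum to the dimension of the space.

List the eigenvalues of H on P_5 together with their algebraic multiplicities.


image of 1: 0
image of x: 3x + 6
image of x^2: 6x^2 + 18x + 9
image of x^3: 9x^3 + 36x^2 + 36x + 12
image of x^4: 12x^4 + 60x^3 + 90x^2 + 60x + 15
image of x^5: 15x^5 + 90x^4 + 180x^3 + 180x^2 + 90x + 18
the matrix is upper triangular; its diagonal is (0, 3, 6, 9, 12, 15)
for a triangular matrix the eigenvalues are the diagonal entries, with algebraic multiplicity their repetition count

λ = 0 (multiplicity 1), λ = 3 (multiplicity 1), λ = 6 (multiplicity 1), λ = 9 (multiplicity 1), λ = 12 (multiplicity 1), λ = 15 (multiplicity 1)


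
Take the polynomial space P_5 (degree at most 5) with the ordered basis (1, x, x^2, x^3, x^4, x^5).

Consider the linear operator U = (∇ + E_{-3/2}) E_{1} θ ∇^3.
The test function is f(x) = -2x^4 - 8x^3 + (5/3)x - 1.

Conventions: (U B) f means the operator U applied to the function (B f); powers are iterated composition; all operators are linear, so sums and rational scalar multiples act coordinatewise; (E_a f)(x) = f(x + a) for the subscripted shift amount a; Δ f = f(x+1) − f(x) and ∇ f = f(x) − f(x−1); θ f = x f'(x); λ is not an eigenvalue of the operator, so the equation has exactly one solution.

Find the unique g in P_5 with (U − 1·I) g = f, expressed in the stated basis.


g(x) = 2x^4 + 8x^3 + (139/3)x + 25

write g with unknown coordinates in the stated basis and equate coefficients in (U − 1·I) g = f
solving from the highest basis element down gives g = 2x^4 + 8x^3 + (139/3)x + 25
check: U g = 48x + 24
so U g − 1·g = -2x^4 - 8x^3 + (5/3)x - 1 = f ✓


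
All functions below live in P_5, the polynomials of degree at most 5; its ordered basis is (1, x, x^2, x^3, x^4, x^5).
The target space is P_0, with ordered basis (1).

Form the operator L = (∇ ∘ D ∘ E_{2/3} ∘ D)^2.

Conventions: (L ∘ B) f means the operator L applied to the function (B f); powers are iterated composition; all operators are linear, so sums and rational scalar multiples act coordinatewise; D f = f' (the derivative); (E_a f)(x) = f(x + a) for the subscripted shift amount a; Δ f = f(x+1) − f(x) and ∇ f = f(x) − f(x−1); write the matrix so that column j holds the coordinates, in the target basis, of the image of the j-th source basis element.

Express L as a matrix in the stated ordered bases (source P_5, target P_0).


image of 1: 0
image of x: 0
image of x^2: 0
image of x^3: 0
image of x^4: 0
image of x^5: 0
each image's coordinates form column j of the matrix

the matrix is [[0, 0, 0, 0, 0, 0]] (rows listed top to bottom)


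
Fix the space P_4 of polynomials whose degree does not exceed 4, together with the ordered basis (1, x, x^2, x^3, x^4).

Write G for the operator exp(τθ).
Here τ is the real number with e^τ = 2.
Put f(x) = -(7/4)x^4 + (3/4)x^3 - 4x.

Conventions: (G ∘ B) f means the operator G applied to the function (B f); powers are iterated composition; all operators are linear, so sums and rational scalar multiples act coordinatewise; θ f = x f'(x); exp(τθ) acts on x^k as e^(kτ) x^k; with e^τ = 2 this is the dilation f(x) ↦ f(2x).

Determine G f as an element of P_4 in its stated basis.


g(x) = -28x^4 + 6x^3 - 8x

exp(τθ) x^k = e^(kτ) x^k; with e^τ = 2 this sends x^k to 2^k x^k
x ↦ 2 x
x^3 ↦ 8 x^3
x^4 ↦ 16 x^4
applying this coordinatewise to f: exp(τθ) f = -28x^4 + 6x^3 - 8x


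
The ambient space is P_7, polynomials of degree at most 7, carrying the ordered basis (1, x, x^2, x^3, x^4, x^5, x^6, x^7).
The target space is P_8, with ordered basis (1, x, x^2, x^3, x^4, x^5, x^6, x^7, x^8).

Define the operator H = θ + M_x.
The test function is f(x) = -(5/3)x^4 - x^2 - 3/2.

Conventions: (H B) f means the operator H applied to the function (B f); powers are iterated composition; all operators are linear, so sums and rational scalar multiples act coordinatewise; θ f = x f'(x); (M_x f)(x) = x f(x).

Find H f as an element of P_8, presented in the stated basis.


g(x) = -(5/3)x^5 - (20/3)x^4 - x^3 - 2x^2 - (3/2)x

θ f = -(20/3)x^4 - 2x^2
M_x f = -(5/3)x^5 - x^3 - (3/2)x
(θ + M_x) f = -(5/3)x^5 - (20/3)x^4 - x^3 - 2x^2 - (3/2)x


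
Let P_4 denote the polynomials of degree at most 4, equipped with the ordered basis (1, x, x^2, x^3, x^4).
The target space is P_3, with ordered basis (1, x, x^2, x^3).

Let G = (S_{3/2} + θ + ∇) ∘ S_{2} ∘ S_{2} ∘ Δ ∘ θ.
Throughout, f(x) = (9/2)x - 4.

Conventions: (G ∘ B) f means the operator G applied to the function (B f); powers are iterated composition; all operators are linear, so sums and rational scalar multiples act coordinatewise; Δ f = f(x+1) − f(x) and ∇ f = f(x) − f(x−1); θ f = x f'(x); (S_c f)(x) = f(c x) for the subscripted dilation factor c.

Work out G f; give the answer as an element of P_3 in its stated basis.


θ f = (9/2)x
Δ θ f = 9/2
S_{2} Δ θ f = 9/2
S_{2} (S_{2} ∘ Δ ∘ θ) f = 9/2
S_{3/2} S_{2} (S_{2} ∘ Δ ∘ θ) f = 9/2
θ S_{2} (S_{2} ∘ Δ ∘ θ) f = 0
∇ S_{2} (S_{2} ∘ Δ ∘ θ) f = 0
(S_{3/2} + θ + ∇) S_{2} (S_{2} ∘ Δ ∘ θ) f = 9/2

g(x) = 9/2


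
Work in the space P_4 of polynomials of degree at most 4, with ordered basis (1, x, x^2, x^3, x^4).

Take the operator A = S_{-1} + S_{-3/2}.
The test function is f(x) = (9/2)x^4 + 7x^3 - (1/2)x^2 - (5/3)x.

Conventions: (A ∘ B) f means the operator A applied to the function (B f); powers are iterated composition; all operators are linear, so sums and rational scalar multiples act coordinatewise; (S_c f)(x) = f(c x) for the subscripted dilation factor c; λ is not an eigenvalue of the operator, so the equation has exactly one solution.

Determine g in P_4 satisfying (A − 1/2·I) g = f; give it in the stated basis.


write g with unknown coordinates in the stated basis and equate coefficients in (A − 1/2·I) g = f
solving from the highest basis element down gives g = (72/89)x^4 - (56/39)x^3 - (2/11)x^2 + (5/9)x
check: A g = (873/178)x^4 + (245/39)x^3 - (13/22)x^2 - (25/18)x
so A g − 1/2·g = (9/2)x^4 + 7x^3 - (1/2)x^2 - (5/3)x = f ✓

the image equals g(x) = (72/89)x^4 - (56/39)x^3 - (2/11)x^2 + (5/9)x


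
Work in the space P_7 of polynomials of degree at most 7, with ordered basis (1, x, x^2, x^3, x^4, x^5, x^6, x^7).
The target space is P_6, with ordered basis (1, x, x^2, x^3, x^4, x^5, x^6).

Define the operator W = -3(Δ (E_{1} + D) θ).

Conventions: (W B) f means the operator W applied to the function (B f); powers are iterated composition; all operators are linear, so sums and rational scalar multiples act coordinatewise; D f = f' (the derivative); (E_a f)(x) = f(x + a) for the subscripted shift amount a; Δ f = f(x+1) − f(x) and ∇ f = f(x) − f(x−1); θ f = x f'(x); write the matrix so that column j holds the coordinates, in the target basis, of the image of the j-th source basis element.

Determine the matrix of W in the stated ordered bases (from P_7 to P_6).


image of 1: 0
image of x: -3
image of x^2: -12x - 30
image of x^3: -27x^2 - 135x - 90
image of x^4: -48x^3 - 360x^2 - 480x - 228
image of x^5: -75x^4 - 750x^3 - 1500x^2 - 1425x - 540
image of x^6: -108x^5 - 1350x^4 - 3600x^3 - 5130x^2 - 3888x - 1242
image of x^7: -147x^6 - 2205x^5 - 7350x^4 - 13965x^3 - 15876x^2 - 10143x - 2814
each image's coordinates form column j of the matrix

the matrix is [[0, -3, -30, -90, -228, -540, -1242, -2814]; [0, 0, -12, -135, -480, -1425, -3888, -10143]; [0, 0, 0, -27, -360, -1500, -5130, -15876]; [0, 0, 0, 0, -48, -750, -3600, -13965]; [0, 0, 0, 0, 0, -75, -1350, -7350]; [0, 0, 0, 0, 0, 0, -108, -2205]; [0, 0, 0, 0, 0, 0, 0, -147]] (rows listed top to bottom)


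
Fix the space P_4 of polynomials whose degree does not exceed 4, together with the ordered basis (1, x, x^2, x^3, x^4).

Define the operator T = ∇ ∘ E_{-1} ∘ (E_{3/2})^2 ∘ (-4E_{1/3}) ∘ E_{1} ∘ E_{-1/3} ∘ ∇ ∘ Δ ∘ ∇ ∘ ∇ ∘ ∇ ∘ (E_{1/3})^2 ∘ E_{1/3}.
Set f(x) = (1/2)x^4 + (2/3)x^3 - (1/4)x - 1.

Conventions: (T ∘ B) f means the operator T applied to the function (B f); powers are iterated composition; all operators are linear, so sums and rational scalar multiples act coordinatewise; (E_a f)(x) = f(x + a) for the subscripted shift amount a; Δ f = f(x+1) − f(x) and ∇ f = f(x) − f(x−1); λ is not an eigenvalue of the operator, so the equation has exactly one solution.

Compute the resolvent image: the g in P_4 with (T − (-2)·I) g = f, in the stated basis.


write g with unknown coordinates in the stated basis and equate coefficients in (T − (-2)·I) g = f
solving from the highest basis element down gives g = (1/4)x^4 + (1/3)x^3 - (1/8)x - 1/2
check: T g = 0
so T g − (-2)·g = (1/2)x^4 + (2/3)x^3 - (1/4)x - 1 = f ✓

the image equals g(x) = (1/4)x^4 + (1/3)x^3 - (1/8)x - 1/2


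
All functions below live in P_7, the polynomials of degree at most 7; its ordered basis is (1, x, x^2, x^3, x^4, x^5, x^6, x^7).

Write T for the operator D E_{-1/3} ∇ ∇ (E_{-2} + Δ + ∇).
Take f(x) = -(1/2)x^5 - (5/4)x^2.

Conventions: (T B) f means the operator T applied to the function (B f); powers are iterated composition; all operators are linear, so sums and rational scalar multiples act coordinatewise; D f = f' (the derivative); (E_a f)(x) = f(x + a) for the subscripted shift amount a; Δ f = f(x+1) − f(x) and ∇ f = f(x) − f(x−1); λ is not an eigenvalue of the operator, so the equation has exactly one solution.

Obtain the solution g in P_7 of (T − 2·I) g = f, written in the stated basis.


the result is g(x) = (1/4)x^5 + (65/8)x^2 - 20x + 535/12

write g with unknown coordinates in the stated basis and equate coefficients in (T − 2·I) g = f
solving from the highest basis element down gives g = (1/4)x^5 + (65/8)x^2 - 20x + 535/12
check: T g = 15x^2 - 40x + 535/6
so T g − 2·g = -(1/2)x^5 - (5/4)x^2 = f ✓


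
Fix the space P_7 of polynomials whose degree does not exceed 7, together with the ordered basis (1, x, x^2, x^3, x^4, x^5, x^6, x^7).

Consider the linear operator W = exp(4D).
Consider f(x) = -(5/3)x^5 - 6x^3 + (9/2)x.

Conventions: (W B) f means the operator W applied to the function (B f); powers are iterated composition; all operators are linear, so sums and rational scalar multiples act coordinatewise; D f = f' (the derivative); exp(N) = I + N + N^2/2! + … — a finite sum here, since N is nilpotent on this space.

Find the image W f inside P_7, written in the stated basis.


order-1 term: -(100/3)x^4 - 72x^2 + 18
order-2 term: -(800/3)x^3 - 288x
order-3 term: -(3200/3)x^2 - 384
order-4 term: -(6400/3)x
order-5 term: -5120/3
the series for exp(4D) f terminates at order 5
exp(4D) f = -(5/3)x^5 - (100/3)x^4 - (818/3)x^3 - (3416/3)x^2 - (14501/6)x - 6218/3

the image equals g(x) = -(5/3)x^5 - (100/3)x^4 - (818/3)x^3 - (3416/3)x^2 - (14501/6)x - 6218/3


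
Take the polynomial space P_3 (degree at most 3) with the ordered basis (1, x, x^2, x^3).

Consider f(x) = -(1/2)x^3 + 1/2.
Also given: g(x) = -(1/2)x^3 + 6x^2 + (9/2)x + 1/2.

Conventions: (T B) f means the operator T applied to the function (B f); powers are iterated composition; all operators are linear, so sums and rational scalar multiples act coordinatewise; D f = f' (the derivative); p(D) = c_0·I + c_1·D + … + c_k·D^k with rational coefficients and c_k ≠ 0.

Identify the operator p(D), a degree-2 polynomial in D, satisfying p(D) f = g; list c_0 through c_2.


c_0 = 1, c_1 = -4, c_2 = -3/2

D^0 f = -(1/2)x^3 + 1/2
D^1 f = -(3/2)x^2
D^2 f = -3x
matching coefficients of g against c_0 f + c_1 Df + … from the top degree down determines the c_i
solution: c_0 = 1, c_1 = -4, c_2 = -3/2


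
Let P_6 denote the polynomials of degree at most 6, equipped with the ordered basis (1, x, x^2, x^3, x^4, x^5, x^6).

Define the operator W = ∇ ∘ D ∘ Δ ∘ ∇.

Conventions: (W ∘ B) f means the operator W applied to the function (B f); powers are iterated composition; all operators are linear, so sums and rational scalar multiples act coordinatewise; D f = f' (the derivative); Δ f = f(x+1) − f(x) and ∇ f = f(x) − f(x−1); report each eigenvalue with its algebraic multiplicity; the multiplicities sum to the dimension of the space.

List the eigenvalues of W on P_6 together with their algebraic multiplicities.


image of 1: 0
image of x: 0
image of x^2: 0
image of x^3: 0
image of x^4: 24
image of x^5: 120x - 60
image of x^6: 360x^2 - 360x + 180
the matrix is upper triangular; its diagonal is (0, 0, 0, 0, 0, 0, 0)
for a triangular matrix the eigenvalues are the diagonal entries, with algebraic multiplicity their repetition count

λ = 0 (multiplicity 7)
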